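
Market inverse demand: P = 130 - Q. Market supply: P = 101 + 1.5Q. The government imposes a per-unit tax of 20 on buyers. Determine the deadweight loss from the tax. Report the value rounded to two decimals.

80.00

Without the tax, 130 - Q = 101 + 1.5Q so Q* = 11.6 and P* = 118.4.
A tax on buyers shifts demand down by 20: (130 - 20) - Q = 101 + 1.5Q, so Q_t = 3.6. Buyers pay P_b = 126.4; sellers receive P_s = P_b - 20 = 106.4.
The welfare triangle lost has base Q* - Q_t = 8 and height t = 20, so DWL = (1/2)(8)(20) = 80.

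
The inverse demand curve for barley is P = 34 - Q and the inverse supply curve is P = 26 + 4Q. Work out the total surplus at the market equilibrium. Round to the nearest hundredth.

6.40

Set 34 - Q = 26 + 4Q, which gives 8 = 5Q, so Q* = 1.6 and P* = 34 - (1.6) = 32.4.
Total surplus is the full triangle between the curves from 0 to Q*: (1/2)(1.6)(34 - 26) = 6.4.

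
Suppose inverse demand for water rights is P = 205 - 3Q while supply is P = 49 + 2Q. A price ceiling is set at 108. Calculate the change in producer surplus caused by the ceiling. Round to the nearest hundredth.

Free-market equilibrium: 205 - 3Q = 49 + 2Q gives Q* = 31.2, P* = 111.4.
At the ceiling price 108, quantity supplied is (108 - 49)/2 = 29.5; supply is the short side, so Q = 29.5 trades at P = 108.
PS goes from (1/2)(31.2)(62.4) = 973.44 to 870.25 (computed as (108 - 49)(29.5) - (1/2)(2)(29.5)^2), a change of -103.19.

-103.19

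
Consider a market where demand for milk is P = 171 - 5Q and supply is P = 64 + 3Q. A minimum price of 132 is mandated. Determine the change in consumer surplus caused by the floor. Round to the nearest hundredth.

Without the control, 171 - 5Q = 64 + 3Q so Q* = 13.375 and P* = 104.125.
At P = 132, buyers demand (171 - 132)/5 = 7.8 while sellers would supply more, so the quantity traded is 7.8 at price 132.
CS goes from (1/2)(13.375)(66.875) = 447.2266 to 152.1 (computed as (171 - 132)(7.8) - (1/2)(5)(7.8)^2), a change of -295.1266.

-295.13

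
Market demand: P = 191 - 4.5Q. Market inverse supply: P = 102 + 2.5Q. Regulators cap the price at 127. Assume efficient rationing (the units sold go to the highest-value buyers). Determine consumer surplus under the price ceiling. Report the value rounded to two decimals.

415.00

Without the control, 191 - 4.5Q = 102 + 2.5Q so Q* = 12.7143 and P* = 133.7857.
At the ceiling price 127, quantity supplied is (127 - 102)/2.5 = 10; supply is the short side, so Q = 10 trades at P = 127.
The demand price at Q = 10 is 146. CS is the trapezoid between demand and 127 over [0, 10]: (1/2)[(191 - 127) + (146 - 127)](10) = 415.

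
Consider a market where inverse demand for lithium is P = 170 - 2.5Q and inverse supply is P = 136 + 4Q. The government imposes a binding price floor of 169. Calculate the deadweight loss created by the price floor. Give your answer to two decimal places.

Free-market equilibrium: 170 - 2.5Q = 136 + 4Q gives Q* = 5.2308, P* = 156.9231.
At P = 169, buyers demand (170 - 169)/2.5 = 0.4 while sellers would supply more, so the quantity traded is 0.4 at price 169.
At Q = 0.4 the demand price is 169 and the supply price is 137.6. Deadweight loss is the triangle between the curves from 0.4 to 5.2308: (1/2)(169 - 137.6)(5.2308 - 0.4) = 75.8431.

75.84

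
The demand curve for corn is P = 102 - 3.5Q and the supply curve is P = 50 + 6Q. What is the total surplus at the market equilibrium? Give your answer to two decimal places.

142.32

Equilibrium: 102 - 3.5Q = 50 + 6Q, so Q* = 5.4737 and P* = 82.8421.
Total surplus is the full triangle between the curves from 0 to Q*: (1/2)(5.4737)(102 - 50) = 142.3158.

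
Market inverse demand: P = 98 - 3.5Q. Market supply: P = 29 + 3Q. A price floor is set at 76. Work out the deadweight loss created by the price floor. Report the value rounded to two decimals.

60.92

Without the control, 98 - 3.5Q = 29 + 3Q so Q* = 10.6154 and P* = 60.8462.
At P = 76, buyers demand (98 - 76)/3.5 = 6.2857 while sellers would supply more, so the quantity traded is 6.2857 at price 76.
At Q = 6.2857 the demand price is 76 and the supply price is 47.8571. Deadweight loss is the triangle between the curves from 6.2857 to 10.6154: (1/2)(76 - 47.8571)(10.6154 - 6.2857) = 60.9246.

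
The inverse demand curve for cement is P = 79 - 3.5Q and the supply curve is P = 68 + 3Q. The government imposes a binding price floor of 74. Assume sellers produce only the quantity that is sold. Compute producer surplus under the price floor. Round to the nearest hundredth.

Without the control, 79 - 3.5Q = 68 + 3Q so Q* = 1.6923 and P* = 73.0769.
At the floor price 74, quantity demanded is (79 - 74)/3.5 = 1.4286; demand is the short side, so Q = 1.4286 trades at P = 74.
The supply price at Q = 1.4286 is 72.2857. PS is the trapezoid between 74 and supply over [0, 1.4286]: (1/2)[(74 - 68) + (74 - 72.2857)](1.4286) = 5.5102.

5.51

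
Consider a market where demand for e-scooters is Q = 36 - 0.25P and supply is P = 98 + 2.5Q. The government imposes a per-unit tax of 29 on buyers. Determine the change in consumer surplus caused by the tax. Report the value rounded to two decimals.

Rewriting demand in inverse form: P = 144 - 4Q.
Pre-tax equilibrium: 144 - 4Q = 98 + 2.5Q gives Q* = 7.0769, P* = 115.6923.
A tax on buyers shifts demand down by 29: (144 - 29) - 4Q = 98 + 2.5Q, so Q_t = 2.6154. Buyers pay P_b = 133.5385; sellers receive P_s = P_b - 29 = 104.5385.
Consumers lose the trapezoid between P* and P_b out to Q_t plus the triangle from Q_t to Q*: change in CS = 13.6805 - 100.1657 = -86.4852.

-86.49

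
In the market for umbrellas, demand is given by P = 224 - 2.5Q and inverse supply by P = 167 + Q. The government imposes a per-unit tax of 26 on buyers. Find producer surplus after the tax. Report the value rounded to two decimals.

Pre-tax equilibrium: 224 - 2.5Q = 167 + Q gives Q* = 16.2857, P* = 183.2857.
With the tax, buyers' net willingness to pay falls by 26: (224 - 26) - 2.5Q = 167 + Q, so Q_t = 8.8571. Buyers pay P_b = 201.8571; sellers receive P_s = P_b - 26 = 175.8571.
PS = (1/2)(Q_t)(P_s - 167) = (1/2)(8.8571)(8.8571) = 39.2245.

39.22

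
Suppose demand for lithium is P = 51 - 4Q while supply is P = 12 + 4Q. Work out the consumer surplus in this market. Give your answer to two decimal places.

Setting demand equal to supply, 39 = 8Q, so Q* = 4.875 and P* = 31.5.
CS is the area between the demand curve and P* from 0 to Q*: (1/2)(4.875)(19.5) = 47.5312.

47.53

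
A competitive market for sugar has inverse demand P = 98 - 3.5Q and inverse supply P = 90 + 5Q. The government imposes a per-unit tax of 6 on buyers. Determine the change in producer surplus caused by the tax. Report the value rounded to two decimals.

Without the tax, 98 - 3.5Q = 90 + 5Q so Q* = 0.9412 and P* = 94.7059.
With the tax, buyers' net willingness to pay falls by 6: (98 - 6) - 3.5Q = 90 + 5Q, so Q_t = 0.2353. Buyers pay P_b = 97.1765; sellers receive P_s = P_b - 6 = 91.1765.
Producers lose the trapezoid between P_s and P* out to Q_t plus the triangle from Q_t to Q*: change in PS = 0.1384 - 2.2145 = -2.0761.

-2.08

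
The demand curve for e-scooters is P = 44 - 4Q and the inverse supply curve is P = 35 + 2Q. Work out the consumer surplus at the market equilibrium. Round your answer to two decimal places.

Equilibrium: 44 - 4Q = 35 + 2Q, so Q* = 1.5 and P* = 38.
The demand choke price is 44, so CS = (1/2)(Q*)(44 - P*) = (1/2)(1.5)(6) = 4.5.

4.50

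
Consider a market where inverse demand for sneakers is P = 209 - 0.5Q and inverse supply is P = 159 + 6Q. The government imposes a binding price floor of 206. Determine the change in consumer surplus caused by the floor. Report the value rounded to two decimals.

Free-market equilibrium: 209 - 0.5Q = 159 + 6Q gives Q* = 7.6923, P* = 205.1538.
At P = 206, buyers demand (209 - 206)/0.5 = 6 while sellers would supply more, so the quantity traded is 6 at price 206.
CS goes from (1/2)(7.6923)(3.8462) = 14.7929 to 9 (computed as (209 - 206)(6) - (1/2)(0.5)(6)^2), a change of -5.7929.

-5.79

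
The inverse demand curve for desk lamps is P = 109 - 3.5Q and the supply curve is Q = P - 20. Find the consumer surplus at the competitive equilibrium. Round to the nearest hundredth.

Rewriting supply in inverse form: P = 20 + Q.
Set 109 - 3.5Q = 20 + Q, which gives 89 = 4.5Q, so Q* = 19.7778 and P* = 109 - 3.5(19.7778) = 39.7778.
CS is the area between the demand curve and P* from 0 to Q*: (1/2)(19.7778)(69.2222) = 684.5309.

684.53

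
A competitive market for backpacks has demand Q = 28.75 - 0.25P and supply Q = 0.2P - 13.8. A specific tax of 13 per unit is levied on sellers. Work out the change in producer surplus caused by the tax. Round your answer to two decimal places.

Rewriting demand in inverse form: P = 115 - 4Q.
Rewriting supply in inverse form: P = 69 + 5Q.
Pre-tax equilibrium: 115 - 4Q = 69 + 5Q gives Q* = 5.1111, P* = 94.5556.
With the tax, sellers need 13 more per unit: 115 - 4Q = 69 + 5Q + 13, so Q_t = 3.6667. Buyers pay P_b = 100.3333; sellers receive P_s = P_b - 13 = 87.3333.
PS falls from (1/2)(5.1111)(25.5556) = 65.3086 to (1/2)(3.6667)(18.3333) = 33.6111, a change of -31.6975.

-31.70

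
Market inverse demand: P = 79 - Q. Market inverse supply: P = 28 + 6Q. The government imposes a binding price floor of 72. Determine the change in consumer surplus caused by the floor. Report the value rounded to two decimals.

Without the control, 79 - Q = 28 + 6Q so Q* = 7.2857 and P* = 71.7143.
At the floor price 72, quantity demanded is (79 - 72)/1 = 7; demand is the short side, so Q = 7 trades at P = 72.
CS goes from (1/2)(7.2857)(7.2857) = 26.5408 to 24.5 (computed as (79 - 72)(7) - (1/2)(1)(7)^2), a change of -2.0408.

-2.04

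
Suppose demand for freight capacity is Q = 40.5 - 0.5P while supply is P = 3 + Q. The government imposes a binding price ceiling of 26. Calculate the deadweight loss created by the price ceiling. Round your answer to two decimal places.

Rewriting demand in inverse form: P = 81 - 2Q.
Without the control, 81 - 2Q = 3 + Q so Q* = 26 and P* = 29.
At the ceiling price 26, quantity supplied is (26 - 3)/1 = 23; supply is the short side, so Q = 23 trades at P = 26.
The lost-trades triangle has base Q* - 23 = 3 and height equal to the gap between the curves at Q = 23, which is 35 - 26 = 9. DWL = (1/2)(3)(9) = 13.5.

13.50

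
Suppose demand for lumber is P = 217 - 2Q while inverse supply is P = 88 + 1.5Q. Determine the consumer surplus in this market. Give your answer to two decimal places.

Equilibrium: 217 - 2Q = 88 + 1.5Q, so Q* = 36.8571 and P* = 143.2857.
The demand choke price is 217, so CS = (1/2)(Q*)(217 - P*) = (1/2)(36.8571)(73.7143) = 1358.449.

1358.45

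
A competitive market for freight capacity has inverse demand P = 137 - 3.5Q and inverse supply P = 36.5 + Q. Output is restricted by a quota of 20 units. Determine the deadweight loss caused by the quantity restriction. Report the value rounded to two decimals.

Unrestricted equilibrium: Q* = (137 - 36.5)/(3.5 + 1) = 22.3333.
At Q = 20 the demand price is 137 - 3.5(20) = 67 and the supply price is 36.5 + (20) = 56.5.
DWL = (1/2)(gap between curves at 20) x (Q* - 20) = (1/2)(10.5)(2.3333) = 12.25.

12.25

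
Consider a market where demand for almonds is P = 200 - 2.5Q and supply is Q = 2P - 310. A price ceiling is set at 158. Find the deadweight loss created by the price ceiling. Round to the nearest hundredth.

Rewriting supply in inverse form: P = 155 + 0.5Q.
Free-market equilibrium: 200 - 2.5Q = 155 + 0.5Q gives Q* = 15, P* = 162.5.
At the ceiling price 158, quantity supplied is (158 - 155)/0.5 = 6; supply is the short side, so Q = 6 trades at P = 158.
The lost-trades triangle has base Q* - 6 = 9 and height equal to the gap between the curves at Q = 6, which is 185 - 158 = 27. DWL = (1/2)(9)(27) = 121.5.

121.50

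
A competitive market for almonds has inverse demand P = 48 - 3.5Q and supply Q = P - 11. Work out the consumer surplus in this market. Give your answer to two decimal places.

Rewriting supply in inverse form: P = 11 + Q.
Set 48 - 3.5Q = 11 + Q, which gives 37 = 4.5Q, so Q* = 8.2222 and P* = 48 - 3.5(8.2222) = 19.2222.
Consumer surplus is the triangle under demand above P*: (1/2)(8.2222)(48 - 19.2222) = (1/2)(8.2222)(28.7778) = 118.3086.

118.31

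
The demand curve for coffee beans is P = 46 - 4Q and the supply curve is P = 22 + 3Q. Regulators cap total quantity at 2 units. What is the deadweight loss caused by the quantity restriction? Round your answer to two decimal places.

Without the quota, 46 - 4Q = 22 + 3Q gives Q* = 3.4286.
At Q = 2 the demand price is 46 - 4(2) = 38 and the supply price is 22 + 3(2) = 28.
Deadweight loss is the triangle between the curves from 2 to 3.4286: (1/2)(38 - 28)(3.4286 - 2) = 7.1429.

7.14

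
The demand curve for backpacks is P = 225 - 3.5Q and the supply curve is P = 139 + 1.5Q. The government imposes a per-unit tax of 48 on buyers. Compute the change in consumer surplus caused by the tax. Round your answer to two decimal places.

-416.64

Without the tax, 225 - 3.5Q = 139 + 1.5Q so Q* = 17.2 and P* = 164.8.
With the tax, buyers' net willingness to pay falls by 48: (225 - 48) - 3.5Q = 139 + 1.5Q, so Q_t = 7.6. Buyers pay P_b = 198.4; sellers receive P_s = P_b - 48 = 150.4.
CS falls from (1/2)(17.2)(60.2) = 517.72 to (1/2)(7.6)(26.6) = 101.08, a change of -416.64.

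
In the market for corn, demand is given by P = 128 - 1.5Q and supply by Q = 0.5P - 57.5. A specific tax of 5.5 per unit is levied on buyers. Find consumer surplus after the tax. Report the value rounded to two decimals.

3.44

Rewriting supply in inverse form: P = 115 + 2Q.
Pre-tax equilibrium: 128 - 1.5Q = 115 + 2Q gives Q* = 3.7143, P* = 122.4286.
A tax on buyers shifts demand down by 5.5: (128 - 5.5) - 1.5Q = 115 + 2Q, so Q_t = 2.1429. Buyers pay P_b = 124.7857; sellers receive P_s = P_b - 5.5 = 119.2857.
Consumer surplus is the triangle under demand above P_b: (1/2)(2.1429)(128 - 124.7857) = 3.4439.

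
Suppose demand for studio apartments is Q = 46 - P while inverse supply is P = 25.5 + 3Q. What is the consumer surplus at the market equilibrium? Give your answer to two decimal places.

Rewriting demand in inverse form: P = 46 - Q.
Set 46 - Q = 25.5 + 3Q, which gives 20.5 = 4Q, so Q* = 5.125 and P* = 46 - (5.125) = 40.875.
The demand choke price is 46, so CS = (1/2)(Q*)(46 - P*) = (1/2)(5.125)(5.125) = 13.1328.

13.13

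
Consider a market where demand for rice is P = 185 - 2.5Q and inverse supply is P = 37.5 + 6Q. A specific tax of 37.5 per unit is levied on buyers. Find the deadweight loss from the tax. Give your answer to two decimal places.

82.72

Pre-tax equilibrium: 185 - 2.5Q = 37.5 + 6Q gives Q* = 17.3529, P* = 141.6176.
With the tax, buyers' net willingness to pay falls by 37.5: (185 - 37.5) - 2.5Q = 37.5 + 6Q, so Q_t = 12.9412. Buyers pay P_b = 152.6471; sellers receive P_s = P_b - 37.5 = 115.1471.
Deadweight loss is the triangle between the curves from Q_t to Q*: (1/2)(17.3529 - 12.9412)(37.5) = 82.7206.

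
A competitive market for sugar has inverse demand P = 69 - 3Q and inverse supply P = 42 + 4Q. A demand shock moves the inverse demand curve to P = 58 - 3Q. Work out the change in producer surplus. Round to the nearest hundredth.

Initial equilibrium: Q_0 = 3.8571, P_0 = 57.4286; CS_0 = (1/2)(3.8571)(11.5714) = 22.3163, PS_0 = (1/2)(3.8571)(15.4286) = 29.7551.
New equilibrium: 58 - 3Q = 42 + 4Q gives Q_1 = 2.2857, P_1 = 51.1429; CS_1 = 7.8367, PS_1 = 10.449.
Change in producer surplus = 10.449 - 29.7551 = -19.3061.

-19.31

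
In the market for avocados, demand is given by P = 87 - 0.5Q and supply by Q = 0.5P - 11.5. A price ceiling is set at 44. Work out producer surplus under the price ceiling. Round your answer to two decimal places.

Rewriting supply in inverse form: P = 23 + 2Q.
Without the control, 87 - 0.5Q = 23 + 2Q so Q* = 25.6 and P* = 74.2.
At P = 44, sellers supply (44 - 23)/2 = 10.5 while buyers want more, so the quantity traded is 10.5 at price 44.
PS is the triangle above supply below 44: (1/2)(10.5)(44 - 23) = 110.25.

110.25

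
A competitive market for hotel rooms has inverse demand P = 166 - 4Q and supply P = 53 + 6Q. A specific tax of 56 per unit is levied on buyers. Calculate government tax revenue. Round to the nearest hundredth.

Pre-tax equilibrium: 166 - 4Q = 53 + 6Q gives Q* = 11.3, P* = 120.8.
With the tax, buyers' net willingness to pay falls by 56: (166 - 56) - 4Q = 53 + 6Q, so Q_t = 5.7. Buyers pay P_b = 143.2; sellers receive P_s = P_b - 56 = 87.2.
Revenue is the tax times quantity traded: 56 x 5.7 = 319.2.

319.20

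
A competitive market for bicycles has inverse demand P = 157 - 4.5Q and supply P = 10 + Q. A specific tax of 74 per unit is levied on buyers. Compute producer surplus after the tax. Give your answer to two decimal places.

Without the tax, 157 - 4.5Q = 10 + Q so Q* = 26.7273 and P* = 36.7273.
A tax on buyers shifts demand down by 74: (157 - 74) - 4.5Q = 10 + Q, so Q_t = 13.2727. Buyers pay P_b = 97.2727; sellers receive P_s = P_b - 74 = 23.2727.
Producer surplus is the triangle above supply below P_s: (1/2)(13.2727)(23.2727 - 10) = 88.0826.

88.08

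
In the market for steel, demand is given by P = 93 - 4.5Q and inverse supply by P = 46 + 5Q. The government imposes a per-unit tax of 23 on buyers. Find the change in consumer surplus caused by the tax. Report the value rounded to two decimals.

-40.71

Pre-tax equilibrium: 93 - 4.5Q = 46 + 5Q gives Q* = 4.9474, P* = 70.7368.
With the tax, buyers' net willingness to pay falls by 23: (93 - 23) - 4.5Q = 46 + 5Q, so Q_t = 2.5263. Buyers pay P_b = 81.6316; sellers receive P_s = P_b - 23 = 58.6316.
Consumers lose the trapezoid between P* and P_b out to Q_t plus the triangle from Q_t to Q*: change in CS = 14.3601 - 55.072 = -40.7119.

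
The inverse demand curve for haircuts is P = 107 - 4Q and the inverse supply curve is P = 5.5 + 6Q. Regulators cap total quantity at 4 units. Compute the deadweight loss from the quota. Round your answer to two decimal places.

Unrestricted equilibrium: Q* = (107 - 5.5)/(4 + 6) = 10.15.
At Q = 4 the demand price is 107 - 4(4) = 91 and the supply price is 5.5 + 6(4) = 29.5.
Deadweight loss is the triangle between the curves from 4 to 10.15: (1/2)(91 - 29.5)(10.15 - 4) = 189.1125.

189.11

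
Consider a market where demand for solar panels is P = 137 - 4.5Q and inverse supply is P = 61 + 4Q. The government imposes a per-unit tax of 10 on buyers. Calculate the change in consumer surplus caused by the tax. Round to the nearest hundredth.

-44.22

Pre-tax equilibrium: 137 - 4.5Q = 61 + 4Q gives Q* = 8.9412, P* = 96.7647.
A tax on buyers shifts demand down by 10: (137 - 10) - 4.5Q = 61 + 4Q, so Q_t = 7.7647. Buyers pay P_b = 102.0588; sellers receive P_s = P_b - 10 = 92.0588.
Consumers lose the trapezoid between P* and P_b out to Q_t plus the triangle from Q_t to Q*: change in CS = 135.654 - 179.8754 = -44.2215.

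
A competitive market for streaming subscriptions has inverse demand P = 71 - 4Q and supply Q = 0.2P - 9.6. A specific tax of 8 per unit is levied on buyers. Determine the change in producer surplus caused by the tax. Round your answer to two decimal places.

Rewriting supply in inverse form: P = 48 + 5Q.
Pre-tax equilibrium: 71 - 4Q = 48 + 5Q gives Q* = 2.5556, P* = 60.7778.
A tax on buyers shifts demand down by 8: (71 - 8) - 4Q = 48 + 5Q, so Q_t = 1.6667. Buyers pay P_b = 64.3333; sellers receive P_s = P_b - 8 = 56.3333.
Producers lose the trapezoid between P_s and P* out to Q_t plus the triangle from Q_t to Q*: change in PS = 6.9444 - 16.3272 = -9.3827.

-9.38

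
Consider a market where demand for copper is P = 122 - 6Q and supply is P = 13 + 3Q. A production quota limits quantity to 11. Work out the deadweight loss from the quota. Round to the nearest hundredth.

Unrestricted equilibrium: Q* = (122 - 13)/(6 + 3) = 12.1111.
At Q = 11 the demand price is 122 - 6(11) = 56 and the supply price is 13 + 3(11) = 46.
DWL = (1/2)(gap between curves at 11) x (Q* - 11) = (1/2)(10)(1.1111) = 5.5556.

5.56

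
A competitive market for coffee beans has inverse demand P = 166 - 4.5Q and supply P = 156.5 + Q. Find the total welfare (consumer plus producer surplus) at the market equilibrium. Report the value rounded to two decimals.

8.20

Set 166 - 4.5Q = 156.5 + Q, which gives 9.5 = 5.5Q, so Q* = 1.7273 and P* = 166 - 4.5(1.7273) = 158.2273.
Total surplus is the full triangle between the curves from 0 to Q*: (1/2)(1.7273)(166 - 156.5) = 8.2045.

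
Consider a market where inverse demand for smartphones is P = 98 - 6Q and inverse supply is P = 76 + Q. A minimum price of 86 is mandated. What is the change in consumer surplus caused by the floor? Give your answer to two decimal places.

Free-market equilibrium: 98 - 6Q = 76 + Q gives Q* = 3.1429, P* = 79.1429.
At P = 86, buyers demand (98 - 86)/6 = 2 while sellers would supply more, so the quantity traded is 2 at price 86.
CS goes from (1/2)(3.1429)(18.8571) = 29.6327 to 12 (computed as (98 - 86)(2) - (1/2)(6)(2)^2), a change of -17.6327.

-17.63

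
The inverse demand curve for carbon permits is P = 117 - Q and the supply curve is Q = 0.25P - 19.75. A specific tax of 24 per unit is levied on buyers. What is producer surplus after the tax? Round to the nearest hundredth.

Rewriting supply in inverse form: P = 79 + 4Q.
Pre-tax equilibrium: 117 - Q = 79 + 4Q gives Q* = 7.6, P* = 109.4.
With the tax, buyers' net willingness to pay falls by 24: (117 - 24) - Q = 79 + 4Q, so Q_t = 2.8. Buyers pay P_b = 114.2; sellers receive P_s = P_b - 24 = 90.2.
PS = (1/2)(Q_t)(P_s - 79) = (1/2)(2.8)(11.2) = 15.68.

15.68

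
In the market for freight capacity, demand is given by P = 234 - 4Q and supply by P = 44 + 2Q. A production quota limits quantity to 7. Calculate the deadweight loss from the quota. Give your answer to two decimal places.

1825.33

Unrestricted equilibrium: Q* = (234 - 44)/(4 + 2) = 31.6667.
At Q = 7 the demand price is 234 - 4(7) = 206 and the supply price is 44 + 2(7) = 58.
Deadweight loss is the triangle between the curves from 7 to 31.6667: (1/2)(206 - 58)(31.6667 - 7) = 1825.3333.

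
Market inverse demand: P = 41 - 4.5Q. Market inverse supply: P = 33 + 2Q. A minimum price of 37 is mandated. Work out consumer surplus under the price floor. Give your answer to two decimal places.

1.78

Free-market equilibrium: 41 - 4.5Q = 33 + 2Q gives Q* = 1.2308, P* = 35.4615.
At P = 37, buyers demand (41 - 37)/4.5 = 0.8889 while sellers would supply more, so the quantity traded is 0.8889 at price 37.
CS is the triangle under demand above 37: (1/2)(0.8889)(41 - 37) = 1.7778.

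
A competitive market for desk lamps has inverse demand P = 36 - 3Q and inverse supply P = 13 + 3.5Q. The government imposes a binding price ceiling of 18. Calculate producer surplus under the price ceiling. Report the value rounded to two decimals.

3.57

Without the control, 36 - 3Q = 13 + 3.5Q so Q* = 3.5385 and P* = 25.3846.
At the ceiling price 18, quantity supplied is (18 - 13)/3.5 = 1.4286; supply is the short side, so Q = 1.4286 trades at P = 18.
PS is the triangle above supply below 18: (1/2)(1.4286)(18 - 13) = 3.5714.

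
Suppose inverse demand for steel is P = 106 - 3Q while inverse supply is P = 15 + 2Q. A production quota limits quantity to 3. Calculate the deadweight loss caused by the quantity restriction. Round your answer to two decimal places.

Without the quota, 106 - 3Q = 15 + 2Q gives Q* = 18.2.
At Q = 3 the demand price is 106 - 3(3) = 97 and the supply price is 15 + 2(3) = 21.
DWL = (1/2)(gap between curves at 3) x (Q* - 3) = (1/2)(76)(15.2) = 577.6.

577.60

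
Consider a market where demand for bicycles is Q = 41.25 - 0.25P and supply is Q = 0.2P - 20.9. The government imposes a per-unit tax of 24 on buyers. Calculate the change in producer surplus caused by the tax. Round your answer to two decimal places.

-71.85

Rewriting demand in inverse form: P = 165 - 4Q.
Rewriting supply in inverse form: P = 104.5 + 5Q.
Without the tax, 165 - 4Q = 104.5 + 5Q so Q* = 6.7222 and P* = 138.1111.
With the tax, buyers' net willingness to pay falls by 24: (165 - 24) - 4Q = 104.5 + 5Q, so Q_t = 4.0556. Buyers pay P_b = 148.7778; sellers receive P_s = P_b - 24 = 124.7778.
PS falls from (1/2)(6.7222)(33.6111) = 112.9707 to (1/2)(4.0556)(20.2778) = 41.1188, a change of -71.8519.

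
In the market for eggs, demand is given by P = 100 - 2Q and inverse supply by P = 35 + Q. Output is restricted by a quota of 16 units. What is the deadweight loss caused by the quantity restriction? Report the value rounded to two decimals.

Without the quota, 100 - 2Q = 35 + Q gives Q* = 21.6667.
At Q = 16 the demand price is 100 - 2(16) = 68 and the supply price is 35 + (16) = 51.
Deadweight loss is the triangle between the curves from 16 to 21.6667: (1/2)(68 - 51)(21.6667 - 16) = 48.1667.

48.17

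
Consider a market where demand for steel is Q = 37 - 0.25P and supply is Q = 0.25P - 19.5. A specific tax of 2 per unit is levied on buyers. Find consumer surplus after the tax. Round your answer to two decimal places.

Rewriting demand in inverse form: P = 148 - 4Q.
Rewriting supply in inverse form: P = 78 + 4Q.
Pre-tax equilibrium: 148 - 4Q = 78 + 4Q gives Q* = 8.75, P* = 113.
With the tax, buyers' net willingness to pay falls by 2: (148 - 2) - 4Q = 78 + 4Q, so Q_t = 8.5. Buyers pay P_b = 114; sellers receive P_s = P_b - 2 = 112.
Consumer surplus is the triangle under demand above P_b: (1/2)(8.5)(148 - 114) = 144.5.

144.50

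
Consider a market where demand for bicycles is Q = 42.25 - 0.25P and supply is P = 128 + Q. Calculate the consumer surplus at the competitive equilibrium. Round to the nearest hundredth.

Rewriting demand in inverse form: P = 169 - 4Q.
Equilibrium: 169 - 4Q = 128 + Q, so Q* = 8.2 and P* = 136.2.
Consumer surplus is the triangle under demand above P*: (1/2)(8.2)(169 - 136.2) = (1/2)(8.2)(32.8) = 134.48.

134.48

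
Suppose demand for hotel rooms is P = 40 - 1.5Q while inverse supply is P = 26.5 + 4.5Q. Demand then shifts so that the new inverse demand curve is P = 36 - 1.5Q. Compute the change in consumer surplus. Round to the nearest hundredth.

Initial equilibrium: Q_0 = 2.25, P_0 = 36.625; CS_0 = (1/2)(2.25)(3.375) = 3.7969, PS_0 = (1/2)(2.25)(10.125) = 11.3906.
New equilibrium: 36 - 1.5Q = 26.5 + 4.5Q gives Q_1 = 1.5833, P_1 = 33.625; CS_1 = 1.8802, PS_1 = 5.6406.
Change in consumer surplus = 1.8802 - 3.7969 = -1.9167.

-1.92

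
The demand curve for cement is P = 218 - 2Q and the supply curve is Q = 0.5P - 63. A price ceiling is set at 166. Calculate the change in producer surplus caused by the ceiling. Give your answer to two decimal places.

-129.00

Rewriting supply in inverse form: P = 126 + 2Q.
Free-market equilibrium: 218 - 2Q = 126 + 2Q gives Q* = 23, P* = 172.
At P = 166, sellers supply (166 - 126)/2 = 20 while buyers want more, so the quantity traded is 20 at price 166.
PS goes from (1/2)(23)(46) = 529 to 400 (computed as (166 - 126)(20) - (1/2)(2)(20)^2), a change of -129.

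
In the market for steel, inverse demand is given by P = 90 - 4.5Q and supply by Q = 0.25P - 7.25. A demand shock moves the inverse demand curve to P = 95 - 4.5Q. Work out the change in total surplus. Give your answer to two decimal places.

Rewriting supply in inverse form: P = 29 + 4Q.
Initial equilibrium: Q_0 = 7.1765, P_0 = 57.7059; CS_0 = (1/2)(7.1765)(32.2941) = 115.8789, PS_0 = (1/2)(7.1765)(28.7059) = 103.0035.
New equilibrium: 95 - 4.5Q = 29 + 4Q gives Q_1 = 7.7647, P_1 = 60.0588; CS_1 = 135.654, PS_1 = 120.5813.
Change in total surplus = (135.654 + 120.5813) - (115.8789 + 103.0035) = 37.3529.

37.35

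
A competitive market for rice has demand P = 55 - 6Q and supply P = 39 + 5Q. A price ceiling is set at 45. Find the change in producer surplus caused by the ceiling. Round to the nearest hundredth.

-1.69

Without the control, 55 - 6Q = 39 + 5Q so Q* = 1.4545 and P* = 46.2727.
At P = 45, sellers supply (45 - 39)/5 = 1.2 while buyers want more, so the quantity traded is 1.2 at price 45.
PS goes from (1/2)(1.4545)(7.2727) = 5.2893 to 3.6 (computed as (45 - 39)(1.2) - (1/2)(5)(1.2)^2), a change of -1.6893.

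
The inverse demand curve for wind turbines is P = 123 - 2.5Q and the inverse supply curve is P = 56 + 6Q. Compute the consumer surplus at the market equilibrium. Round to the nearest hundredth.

77.66

Equilibrium: 123 - 2.5Q = 56 + 6Q, so Q* = 7.8824 and P* = 103.2941.
Consumer surplus is the triangle under demand above P*: (1/2)(7.8824)(123 - 103.2941) = (1/2)(7.8824)(19.7059) = 77.6644.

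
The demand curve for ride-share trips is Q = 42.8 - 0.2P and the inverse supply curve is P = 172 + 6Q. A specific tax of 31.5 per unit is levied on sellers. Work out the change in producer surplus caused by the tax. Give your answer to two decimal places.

Rewriting demand in inverse form: P = 214 - 5Q.
Without the tax, 214 - 5Q = 172 + 6Q so Q* = 3.8182 and P* = 194.9091.
With the tax, sellers need 31.5 more per unit: 214 - 5Q = 172 + 6Q + 31.5, so Q_t = 0.9545. Buyers pay P_b = 209.2273; sellers receive P_s = P_b - 31.5 = 177.7273.
Producers lose the trapezoid between P_s and P* out to Q_t plus the triangle from Q_t to Q*: change in PS = 2.7335 - 43.7355 = -41.0021.

-41.00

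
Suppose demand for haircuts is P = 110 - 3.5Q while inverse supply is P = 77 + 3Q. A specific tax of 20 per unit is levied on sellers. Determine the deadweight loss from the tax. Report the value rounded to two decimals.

Pre-tax equilibrium: 110 - 3.5Q = 77 + 3Q gives Q* = 5.0769, P* = 92.2308.
With the tax, sellers need 20 more per unit: 110 - 3.5Q = 77 + 3Q + 20, so Q_t = 2. Buyers pay P_b = 103; sellers receive P_s = P_b - 20 = 83.
Deadweight loss is the triangle between the curves from Q_t to Q*: (1/2)(5.0769 - 2)(20) = 30.7692.

30.77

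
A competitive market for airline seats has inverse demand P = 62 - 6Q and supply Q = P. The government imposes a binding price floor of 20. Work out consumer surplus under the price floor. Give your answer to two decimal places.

147.00

Rewriting supply in inverse form: P = Q.
Without the control, 62 - 6Q = Q so Q* = 8.8571 and P* = 8.8571.
At P = 20, buyers demand (62 - 20)/6 = 7 while sellers would supply more, so the quantity traded is 7 at price 20.
CS is the triangle under demand above 20: (1/2)(7)(62 - 20) = 147.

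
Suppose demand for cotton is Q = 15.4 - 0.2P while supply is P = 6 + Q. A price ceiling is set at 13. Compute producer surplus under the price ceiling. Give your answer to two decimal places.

24.50

Rewriting demand in inverse form: P = 77 - 5Q.
Without the control, 77 - 5Q = 6 + Q so Q* = 11.8333 and P* = 17.8333.
At the ceiling price 13, quantity supplied is (13 - 6)/1 = 7; supply is the short side, so Q = 7 trades at P = 13.
PS is the triangle above supply below 13: (1/2)(7)(13 - 6) = 24.5.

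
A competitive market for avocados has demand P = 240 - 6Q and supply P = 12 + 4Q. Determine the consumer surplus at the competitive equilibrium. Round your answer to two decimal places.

1559.52

Setting demand equal to supply, 228 = 10Q, so Q* = 22.8 and P* = 103.2.
CS is the area between the demand curve and P* from 0 to Q*: (1/2)(22.8)(136.8) = 1559.52.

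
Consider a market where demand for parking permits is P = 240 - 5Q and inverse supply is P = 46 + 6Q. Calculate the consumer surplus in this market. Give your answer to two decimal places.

Setting demand equal to supply, 194 = 11Q, so Q* = 17.6364 and P* = 151.8182.
Consumer surplus is the triangle under demand above P*: (1/2)(17.6364)(240 - 151.8182) = (1/2)(17.6364)(88.1818) = 777.6033.

777.60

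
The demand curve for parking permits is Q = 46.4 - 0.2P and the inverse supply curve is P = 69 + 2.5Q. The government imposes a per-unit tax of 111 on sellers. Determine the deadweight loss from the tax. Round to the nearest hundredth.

Rewriting demand in inverse form: P = 232 - 5Q.
Pre-tax equilibrium: 232 - 5Q = 69 + 2.5Q gives Q* = 21.7333, P* = 123.3333.
A tax on sellers shifts supply up by 111: 232 - 5Q = 69 + 2.5Q + 111, so Q_t = 6.9333. Buyers pay P_b = 197.3333; sellers receive P_s = P_b - 111 = 86.3333.
Deadweight loss is the triangle between the curves from Q_t to Q*: (1/2)(21.7333 - 6.9333)(111) = 821.4.

821.40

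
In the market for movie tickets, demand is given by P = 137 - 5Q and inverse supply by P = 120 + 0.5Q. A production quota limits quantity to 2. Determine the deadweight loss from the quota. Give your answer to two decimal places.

3.27

Without the quota, 137 - 5Q = 120 + 0.5Q gives Q* = 3.0909.
At Q = 2 the demand price is 137 - 5(2) = 127 and the supply price is 120 + 0.5(2) = 121.
Deadweight loss is the triangle between the curves from 2 to 3.0909: (1/2)(127 - 121)(3.0909 - 2) = 3.2727.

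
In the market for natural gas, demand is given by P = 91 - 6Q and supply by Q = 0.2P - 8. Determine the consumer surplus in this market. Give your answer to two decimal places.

Rewriting supply in inverse form: P = 40 + 5Q.
Equilibrium: 91 - 6Q = 40 + 5Q, so Q* = 4.6364 and P* = 63.1818.
The demand choke price is 91, so CS = (1/2)(Q*)(91 - P*) = (1/2)(4.6364)(27.8182) = 64.4876.

64.49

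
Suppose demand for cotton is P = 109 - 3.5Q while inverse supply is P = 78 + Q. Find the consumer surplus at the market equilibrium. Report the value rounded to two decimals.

83.05

Equilibrium: 109 - 3.5Q = 78 + Q, so Q* = 6.8889 and P* = 84.8889.
CS is the area between the demand curve and P* from 0 to Q*: (1/2)(6.8889)(24.1111) = 83.0494.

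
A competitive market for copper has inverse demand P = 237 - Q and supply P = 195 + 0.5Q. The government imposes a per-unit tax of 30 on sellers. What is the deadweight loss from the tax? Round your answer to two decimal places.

300.00

Pre-tax equilibrium: 237 - Q = 195 + 0.5Q gives Q* = 28, P* = 209.
With the tax, sellers need 30 more per unit: 237 - Q = 195 + 0.5Q + 30, so Q_t = 8. Buyers pay P_b = 229; sellers receive P_s = P_b - 30 = 199.
The welfare triangle lost has base Q* - Q_t = 20 and height t = 30, so DWL = (1/2)(20)(30) = 300.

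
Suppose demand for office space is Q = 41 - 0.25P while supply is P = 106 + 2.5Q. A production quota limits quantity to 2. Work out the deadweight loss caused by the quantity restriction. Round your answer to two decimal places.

155.77

Rewriting demand in inverse form: P = 164 - 4Q.
Unrestricted equilibrium: Q* = (164 - 106)/(4 + 2.5) = 8.9231.
At Q = 2 the demand price is 164 - 4(2) = 156 and the supply price is 106 + 2.5(2) = 111.
DWL = (1/2)(gap between curves at 2) x (Q* - 2) = (1/2)(45)(6.9231) = 155.7692.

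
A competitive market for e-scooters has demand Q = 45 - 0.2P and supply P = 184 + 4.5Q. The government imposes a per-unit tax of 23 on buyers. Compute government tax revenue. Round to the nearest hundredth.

Rewriting demand in inverse form: P = 225 - 5Q.
Without the tax, 225 - 5Q = 184 + 4.5Q so Q* = 4.3158 and P* = 203.4211.
With the tax, buyers' net willingness to pay falls by 23: (225 - 23) - 5Q = 184 + 4.5Q, so Q_t = 1.8947. Buyers pay P_b = 215.5263; sellers receive P_s = P_b - 23 = 192.5263.
Tax revenue = t x Q_t = 23 x 1.8947 = 43.5789.

43.58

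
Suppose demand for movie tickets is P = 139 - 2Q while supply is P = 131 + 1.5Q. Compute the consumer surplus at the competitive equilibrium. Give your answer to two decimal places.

5.22

Equilibrium: 139 - 2Q = 131 + 1.5Q, so Q* = 2.2857 and P* = 134.4286.
CS is the area between the demand curve and P* from 0 to Q*: (1/2)(2.2857)(4.5714) = 5.2245.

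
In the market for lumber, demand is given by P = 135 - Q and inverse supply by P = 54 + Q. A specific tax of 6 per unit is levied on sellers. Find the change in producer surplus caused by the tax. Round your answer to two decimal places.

-117.00

Without the tax, 135 - Q = 54 + Q so Q* = 40.5 and P* = 94.5.
A tax on sellers shifts supply up by 6: 135 - Q = 54 + Q + 6, so Q_t = 37.5. Buyers pay P_b = 97.5; sellers receive P_s = P_b - 6 = 91.5.
PS falls from (1/2)(40.5)(40.5) = 820.125 to (1/2)(37.5)(37.5) = 703.125, a change of -117.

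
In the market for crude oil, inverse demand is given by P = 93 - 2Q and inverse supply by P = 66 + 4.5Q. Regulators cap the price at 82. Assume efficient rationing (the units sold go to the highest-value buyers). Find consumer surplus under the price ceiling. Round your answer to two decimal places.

Free-market equilibrium: 93 - 2Q = 66 + 4.5Q gives Q* = 4.1538, P* = 84.6923.
At the ceiling price 82, quantity supplied is (82 - 66)/4.5 = 3.5556; supply is the short side, so Q = 3.5556 trades at P = 82.
The demand price at Q = 3.5556 is 85.8889. CS is the trapezoid between demand and 82 over [0, 3.5556]: (1/2)[(93 - 82) + (85.8889 - 82)](3.5556) = 26.4691.

26.47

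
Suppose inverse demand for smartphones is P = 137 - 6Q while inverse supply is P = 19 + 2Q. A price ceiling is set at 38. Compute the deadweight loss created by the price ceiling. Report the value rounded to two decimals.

Free-market equilibrium: 137 - 6Q = 19 + 2Q gives Q* = 14.75, P* = 48.5.
At P = 38, sellers supply (38 - 19)/2 = 9.5 while buyers want more, so the quantity traded is 9.5 at price 38.
At Q = 9.5 the demand price is 80 and the supply price is 38. Deadweight loss is the triangle between the curves from 9.5 to 14.75: (1/2)(80 - 38)(14.75 - 9.5) = 110.25.

110.25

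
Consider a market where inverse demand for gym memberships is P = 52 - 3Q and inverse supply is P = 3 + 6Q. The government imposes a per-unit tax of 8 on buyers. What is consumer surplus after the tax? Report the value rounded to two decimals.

Without the tax, 52 - 3Q = 3 + 6Q so Q* = 5.4444 and P* = 35.6667.
A tax on buyers shifts demand down by 8: (52 - 8) - 3Q = 3 + 6Q, so Q_t = 4.5556. Buyers pay P_b = 38.3333; sellers receive P_s = P_b - 8 = 30.3333.
Consumer surplus is the triangle under demand above P_b: (1/2)(4.5556)(52 - 38.3333) = 31.1296.

31.13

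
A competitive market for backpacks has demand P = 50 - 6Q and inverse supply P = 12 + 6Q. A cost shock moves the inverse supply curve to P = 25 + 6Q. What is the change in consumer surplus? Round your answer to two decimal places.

-17.06

Initial equilibrium: Q_0 = 3.1667, P_0 = 31; CS_0 = (1/2)(3.1667)(19) = 30.0833, PS_0 = (1/2)(3.1667)(19) = 30.0833.
New equilibrium: 50 - 6Q = 25 + 6Q gives Q_1 = 2.0833, P_1 = 37.5; CS_1 = 13.0208, PS_1 = 13.0208.
Change in consumer surplus = 13.0208 - 30.0833 = -17.0625.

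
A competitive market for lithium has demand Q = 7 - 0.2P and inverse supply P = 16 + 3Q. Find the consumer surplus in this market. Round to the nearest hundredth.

14.10

Rewriting demand in inverse form: P = 35 - 5Q.
Equilibrium: 35 - 5Q = 16 + 3Q, so Q* = 2.375 and P* = 23.125.
CS is the area between the demand curve and P* from 0 to Q*: (1/2)(2.375)(11.875) = 14.1016.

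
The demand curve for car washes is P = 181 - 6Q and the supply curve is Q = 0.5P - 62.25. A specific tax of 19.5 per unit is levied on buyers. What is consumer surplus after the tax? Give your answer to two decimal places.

64.17

Rewriting supply in inverse form: P = 124.5 + 2Q.
Without the tax, 181 - 6Q = 124.5 + 2Q so Q* = 7.0625 and P* = 138.625.
With the tax, buyers' net willingness to pay falls by 19.5: (181 - 19.5) - 6Q = 124.5 + 2Q, so Q_t = 4.625. Buyers pay P_b = 153.25; sellers receive P_s = P_b - 19.5 = 133.75.
Consumer surplus is the triangle under demand above P_b: (1/2)(4.625)(181 - 153.25) = 64.1719.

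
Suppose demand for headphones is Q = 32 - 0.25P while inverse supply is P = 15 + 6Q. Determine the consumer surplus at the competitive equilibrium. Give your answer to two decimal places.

Rewriting demand in inverse form: P = 128 - 4Q.
Equilibrium: 128 - 4Q = 15 + 6Q, so Q* = 11.3 and P* = 82.8.
CS is the area between the demand curve and P* from 0 to Q*: (1/2)(11.3)(45.2) = 255.38.

255.38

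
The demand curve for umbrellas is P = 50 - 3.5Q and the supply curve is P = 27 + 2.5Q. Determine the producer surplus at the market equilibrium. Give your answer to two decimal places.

18.37

Setting demand equal to supply, 23 = 6Q, so Q* = 3.8333 and P* = 36.5833.
PS is the area between P* and the supply curve from 0 to Q*: (1/2)(3.8333)(9.5833) = 18.3681.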